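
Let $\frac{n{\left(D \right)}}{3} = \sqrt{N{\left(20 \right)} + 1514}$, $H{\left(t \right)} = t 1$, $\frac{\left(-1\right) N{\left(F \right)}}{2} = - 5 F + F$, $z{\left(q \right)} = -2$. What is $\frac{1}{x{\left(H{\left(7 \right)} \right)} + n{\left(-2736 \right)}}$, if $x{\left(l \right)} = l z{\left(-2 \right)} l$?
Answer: $\frac{49}{2731} + \frac{9 \sqrt{186}}{5462} \approx 0.040414$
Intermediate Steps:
$N{\left(F \right)} = 8 F$ ($N{\left(F \right)} = - 2 \left(- 5 F + F\right) = - 2 \left(- 4 F\right) = 8 F$)
$H{\left(t \right)} = t$
$x{\left(l \right)} = - 2 l^{2}$ ($x{\left(l \right)} = l \left(-2\right) l = - 2 l l = - 2 l^{2}$)
$n{\left(D \right)} = 9 \sqrt{186}$ ($n{\left(D \right)} = 3 \sqrt{8 \cdot 20 + 1514} = 3 \sqrt{160 + 1514} = 3 \sqrt{1674} = 3 \cdot 3 \sqrt{186} = 9 \sqrt{186}$)
$\frac{1}{x{\left(H{\left(7 \right)} \right)} + n{\left(-2736 \right)}} = \frac{1}{- 2 \cdot 7^{2} + 9 \sqrt{186}} = \frac{1}{\left(-2\right) 49 + 9 \sqrt{186}} = \frac{1}{-98 + 9 \sqrt{186}}$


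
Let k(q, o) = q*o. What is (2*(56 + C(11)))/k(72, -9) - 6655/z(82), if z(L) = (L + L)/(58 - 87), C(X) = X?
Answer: 3907462/3321 ≈ 1176.6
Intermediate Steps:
k(q, o) = o*q
z(L) = -2*L/29 (z(L) = (2*L)/(-29) = (2*L)*(-1/29) = -2*L/29)
(2*(56 + C(11)))/k(72, -9) - 6655/z(82) = (2*(56 + 11))/((-9*72)) - 6655/((-2/29*82)) = (2*67)/(-648) - 6655/(-164/29) = 134*(-1/648) - 6655*(-29/164) = -67/324 + 192995/164 = 3907462/3321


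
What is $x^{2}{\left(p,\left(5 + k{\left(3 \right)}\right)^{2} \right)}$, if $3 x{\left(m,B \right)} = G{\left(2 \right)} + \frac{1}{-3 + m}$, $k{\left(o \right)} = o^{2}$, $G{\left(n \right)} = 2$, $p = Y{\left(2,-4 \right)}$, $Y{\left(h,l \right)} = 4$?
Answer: $1$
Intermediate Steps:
$p = 4$
$x{\left(m,B \right)} = \frac{2}{3} + \frac{1}{3 \left(-3 + m\right)}$ ($x{\left(m,B \right)} = \frac{2 + \frac{1}{-3 + m}}{3} = \frac{2}{3} + \frac{1}{3 \left(-3 + m\right)}$)
$x^{2}{\left(p,\left(5 + k{\left(3 \right)}\right)^{2} \right)} = \left(\frac{-5 + 2 \cdot 4}{3 \left(-3 + 4\right)}\right)^{2} = \left(\frac{-5 + 8}{3 \cdot 1}\right)^{2} = \left(\frac{1}{3} \cdot 1 \cdot 3\right)^{2} = 1^{2} = 1$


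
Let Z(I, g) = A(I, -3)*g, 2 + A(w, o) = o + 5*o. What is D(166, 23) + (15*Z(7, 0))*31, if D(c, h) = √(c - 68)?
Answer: 7*√2 ≈ 9.8995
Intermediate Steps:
A(w, o) = -2 + 6*o (A(w, o) = -2 + (o + 5*o) = -2 + 6*o)
Z(I, g) = -20*g (Z(I, g) = (-2 + 6*(-3))*g = (-2 - 18)*g = -20*g)
D(c, h) = √(-68 + c)
D(166, 23) + (15*Z(7, 0))*31 = √(-68 + 166) + (15*(-20*0))*31 = √98 + (15*0)*31 = 7*√2 + 0*31 = 7*√2 + 0 = 7*√2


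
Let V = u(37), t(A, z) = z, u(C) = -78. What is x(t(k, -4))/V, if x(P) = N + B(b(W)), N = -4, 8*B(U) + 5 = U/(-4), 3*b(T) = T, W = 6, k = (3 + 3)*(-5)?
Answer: 25/416 ≈ 0.060096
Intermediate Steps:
k = -30 (k = 6*(-5) = -30)
V = -78
b(T) = T/3
B(U) = -5/8 - U/32 (B(U) = -5/8 + (U/(-4))/8 = -5/8 + (U*(-1/4))/8 = -5/8 + (-U/4)/8 = -5/8 - U/32)
x(P) = -75/16 (x(P) = -4 + (-5/8 - 6/96) = -4 + (-5/8 - 1/32*2) = -4 + (-5/8 - 1/16) = -4 - 11/16 = -75/16)
x(t(k, -4))/V = -75/16/(-78) = -75/16*(-1/78) = 25/416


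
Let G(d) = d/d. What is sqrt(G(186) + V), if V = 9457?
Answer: sqrt(9458) ≈ 97.252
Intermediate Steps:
G(d) = 1
sqrt(G(186) + V) = sqrt(1 + 9457) = sqrt(9458)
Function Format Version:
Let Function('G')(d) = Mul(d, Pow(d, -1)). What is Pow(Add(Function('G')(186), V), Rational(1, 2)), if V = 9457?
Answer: Pow(9458, Rational(1, 2)) ≈ 97.252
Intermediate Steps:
Function('G')(d) = 1
Pow(Add(Function('G')(186), V), Rational(1, 2)) = Pow(Add(1, 9457), Rational(1, 2)) = Pow(9458, Rational(1, 2))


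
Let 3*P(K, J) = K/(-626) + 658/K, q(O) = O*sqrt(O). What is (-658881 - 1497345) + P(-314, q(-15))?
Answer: -317877383926/147423 ≈ -2.1562e+6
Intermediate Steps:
q(O) = O**(3/2)
P(K, J) = -K/1878 + 658/(3*K) (P(K, J) = (K/(-626) + 658/K)/3 = (K*(-1/626) + 658/K)/3 = (-K/626 + 658/K)/3 = (658/K - K/626)/3 = -K/1878 + 658/(3*K))
(-658881 - 1497345) + P(-314, q(-15)) = (-658881 - 1497345) + (1/1878)*(411908 - 1*(-314)**2)/(-314) = -2156226 + (1/1878)*(-1/314)*(411908 - 1*98596) = -2156226 + (1/1878)*(-1/314)*(411908 - 98596) = -2156226 + (1/1878)*(-1/314)*313312 = -2156226 - 78328/147423 = -317877383926/147423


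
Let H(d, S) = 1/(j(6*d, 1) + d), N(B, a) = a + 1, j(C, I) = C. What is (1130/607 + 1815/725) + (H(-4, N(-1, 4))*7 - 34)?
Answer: -10521291/352060 ≈ -29.885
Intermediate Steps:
N(B, a) = 1 + a
H(d, S) = 1/(7*d) (H(d, S) = 1/(6*d + d) = 1/(7*d))
(1130/607 + 1815/725) + (H(-4, N(-1, 4))*7 - 34) = (1130/607 + 1815/725) + (((1/7)/(-4))*7 - 34) = (1130*(1/607) + 1815*(1/725)) + (((1/7)*(-1/4))*7 - 34) = (1130/607 + 363/145) + (-1/28*7 - 34) = 384191/88015 + (-1/4 - 34) = 384191/88015 - 137/4 = -10521291/352060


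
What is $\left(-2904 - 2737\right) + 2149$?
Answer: $-3492$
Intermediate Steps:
$\left(-2904 - 2737\right) + 2149 = -5641 + 2149 = -3492$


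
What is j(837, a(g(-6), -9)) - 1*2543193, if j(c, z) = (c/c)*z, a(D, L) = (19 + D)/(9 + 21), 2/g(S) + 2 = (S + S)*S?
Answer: -445058664/175 ≈ -2.5432e+6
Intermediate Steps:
g(S) = 2/(-2 + 2*S²) (g(S) = 2/(-2 + (S + S)*S) = 2/(-2 + (2*S)*S) = 2/(-2 + 2*S²))
a(D, L) = 19/30 + D/30 (a(D, L) = (19 + D)/30 = (19 + D)*(1/30) = 19/30 + D/30)
j(c, z) = z (j(c, z) = 1*z = z)
j(837, a(g(-6), -9)) - 1*2543193 = (19/30 + 1/(30*(-1 + (-6)²))) - 1*2543193 = (19/30 + 1/(30*(-1 + 36))) - 2543193 = (19/30 + (1/30)/35) - 2543193 = (19/30 + (1/30)*(1/35)) - 2543193 = (19/30 + 1/1050) - 2543193 = 111/175 - 2543193 = -445058664/175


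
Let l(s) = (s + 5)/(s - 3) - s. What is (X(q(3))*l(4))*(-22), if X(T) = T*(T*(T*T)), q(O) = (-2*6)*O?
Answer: -184757760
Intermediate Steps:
q(O) = -12*O
X(T) = T⁴ (X(T) = T*(T*T²) = T*T³ = T⁴)
l(s) = -s + (5 + s)/(-3 + s) (l(s) = (5 + s)/(-3 + s) - s = -s + (5 + s)/(-3 + s))
(X(q(3))*l(4))*(-22) = ((-12*3)⁴*((5 - 1*4² + 4*4)/(-3 + 4)))*(-22) = ((-36)⁴*((5 - 1*16 + 16)/1))*(-22) = (1679616*(1*(5 - 16 + 16)))*(-22) = (1679616*(1*5))*(-22) = (1679616*5)*(-22) = 8398080*(-22) = -184757760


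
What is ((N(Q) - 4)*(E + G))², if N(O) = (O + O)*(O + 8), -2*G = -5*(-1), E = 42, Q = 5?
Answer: 24770529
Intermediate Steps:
G = -5/2 (G = -(-5)*(-1)/2 = -½*5 = -5/2 ≈ -2.5000)
N(O) = 2*O*(8 + O) (N(O) = (2*O)*(8 + O) = 2*O*(8 + O))
((N(Q) - 4)*(E + G))² = ((2*5*(8 + 5) - 4)*(42 - 5/2))² = ((2*5*13 - 4)*(79/2))² = ((130 - 4)*(79/2))² = (126*(79/2))² = 4977² = 24770529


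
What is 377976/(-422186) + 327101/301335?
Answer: 12100032413/63609709155 ≈ 0.19022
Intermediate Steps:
377976/(-422186) + 327101/301335 = 377976*(-1/422186) + 327101*(1/301335) = -188988/211093 + 327101/301335 = 12100032413/63609709155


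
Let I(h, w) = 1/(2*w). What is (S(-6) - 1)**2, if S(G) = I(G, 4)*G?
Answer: 49/16 ≈ 3.0625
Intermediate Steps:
I(h, w) = 1/(2*w)
S(G) = G/8 (S(G) = ((1/2)/4)*G = ((1/2)*(1/4))*G = G/8)
(S(-6) - 1)**2 = ((1/8)*(-6) - 1)**2 = (-3/4 - 1)**2 = (-7/4)**2 = 49/16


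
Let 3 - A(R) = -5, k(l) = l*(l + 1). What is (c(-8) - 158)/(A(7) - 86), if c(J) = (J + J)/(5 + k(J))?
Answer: 1609/793 ≈ 2.0290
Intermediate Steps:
k(l) = l*(1 + l)
A(R) = 8 (A(R) = 3 - 1*(-5) = 3 + 5 = 8)
c(J) = 2*J/(5 + J*(1 + J)) (c(J) = (J + J)/(5 + J*(1 + J)) = (2*J)/(5 + J*(1 + J)) = 2*J/(5 + J*(1 + J)))
(c(-8) - 158)/(A(7) - 86) = (2*(-8)/(5 - 8*(1 - 8)) - 158)/(8 - 86) = (2*(-8)/(5 - 8*(-7)) - 158)/(-78) = (2*(-8)/(5 + 56) - 158)*(-1/78) = (2*(-8)/61 - 158)*(-1/78) = (2*(-8)*(1/61) - 158)*(-1/78) = (-16/61 - 158)*(-1/78) = -9654/61*(-1/78) = 1609/793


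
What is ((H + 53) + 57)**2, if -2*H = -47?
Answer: 71289/4 ≈ 17822.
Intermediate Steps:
H = 47/2 (H = -1/2*(-47) = 47/2 ≈ 23.500)
((H + 53) + 57)**2 = ((47/2 + 53) + 57)**2 = (153/2 + 57)**2 = (267/2)**2 = 71289/4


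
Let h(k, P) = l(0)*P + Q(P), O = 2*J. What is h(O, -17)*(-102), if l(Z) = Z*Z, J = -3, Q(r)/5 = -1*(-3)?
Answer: -1530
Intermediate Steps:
Q(r) = 15 (Q(r) = 5*(-1*(-3)) = 5*3 = 15)
l(Z) = Z²
O = -6 (O = 2*(-3) = -6)
h(k, P) = 15 (h(k, P) = 0²*P + 15 = 0*P + 15 = 0 + 15 = 15)
h(O, -17)*(-102) = 15*(-102) = -1530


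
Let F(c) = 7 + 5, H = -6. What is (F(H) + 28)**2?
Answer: 1600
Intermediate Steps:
F(c) = 12
(F(H) + 28)**2 = (12 + 28)**2 = 40**2 = 1600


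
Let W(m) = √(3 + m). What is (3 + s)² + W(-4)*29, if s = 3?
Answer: 36 + 29*I ≈ 36.0 + 29.0*I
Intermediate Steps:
(3 + s)² + W(-4)*29 = (3 + 3)² + √(3 - 4)*29 = 6² + √(-1)*29 = 36 + I*29 = 36 + 29*I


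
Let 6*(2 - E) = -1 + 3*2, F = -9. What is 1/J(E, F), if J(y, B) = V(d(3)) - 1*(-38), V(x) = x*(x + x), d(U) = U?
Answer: 1/56 ≈ 0.017857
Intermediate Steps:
V(x) = 2*x² (V(x) = x*(2*x) = 2*x²)
E = 7/6 (E = 2 - (-1 + 3*2)/6 = 2 - (-1 + 6)/6 = 2 - ⅙*5 = 2 - ⅚ = 7/6 ≈ 1.1667)
J(y, B) = 56 (J(y, B) = 2*3² - 1*(-38) = 2*9 + 38 = 18 + 38 = 56)
1/J(E, F) = 1/56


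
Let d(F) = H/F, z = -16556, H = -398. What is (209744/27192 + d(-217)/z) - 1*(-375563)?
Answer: 2293126639046329/6105712074 ≈ 3.7557e+5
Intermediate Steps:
d(F) = -398/F
(209744/27192 + d(-217)/z) - 1*(-375563) = (209744/27192 - 398/(-217)/(-16556)) - 1*(-375563) = (209744*(1/27192) - 398*(-1/217)*(-1/16556)) + 375563 = (26218/3399 + (398/217)*(-1/16556)) + 375563 = (26218/3399 - 199/1796326) + 375563 = 47095398667/6105712074 + 375563 = 2293126639046329/6105712074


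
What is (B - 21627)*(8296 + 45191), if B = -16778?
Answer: -2054168235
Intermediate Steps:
(B - 21627)*(8296 + 45191) = (-16778 - 21627)*(8296 + 45191) = -38405*53487 = -2054168235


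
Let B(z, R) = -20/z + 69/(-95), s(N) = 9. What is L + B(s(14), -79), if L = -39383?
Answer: -33674986/855 ≈ -39386.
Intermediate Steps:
B(z, R) = -69/95 - 20/z (B(z, R) = -20/z + 69*(-1/95) = -20/z - 69/95 = -69/95 - 20/z)
L + B(s(14), -79) = -39383 + (-69/95 - 20/9) = -39383 - 2521/855 = -33674986/855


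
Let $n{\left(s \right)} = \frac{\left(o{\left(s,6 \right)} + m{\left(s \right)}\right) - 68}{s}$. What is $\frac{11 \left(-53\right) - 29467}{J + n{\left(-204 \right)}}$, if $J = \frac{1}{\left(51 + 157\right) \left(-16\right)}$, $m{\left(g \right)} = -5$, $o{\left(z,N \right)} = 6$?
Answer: $- \frac{5100326400}{55693} \approx -91579.0$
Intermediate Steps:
$J = - \frac{1}{3328}$ ($J = \frac{1}{208 \left(-16\right)} = \frac{1}{-3328} = - \frac{1}{3328} \approx -0.00030048$)
$n{\left(s \right)} = - \frac{67}{s}$ ($n{\left(s \right)} = \frac{\left(6 - 5\right) - 68}{s} = \frac{1 - 68}{s} = - \frac{67}{s}$)
$\frac{11 \left(-53\right) - 29467}{J + n{\left(-204 \right)}} = \frac{11 \left(-53\right) - 29467}{- \frac{1}{3328} - \frac{67}{-204}} = \frac{-583 - 29467}{- \frac{1}{3328} - - \frac{67}{204}} = - \frac{30050}{- \frac{1}{3328} + \frac{67}{204}} = - \frac{30050}{\frac{55693}{169728}} = \left(-30050\right) \frac{169728}{55693} = - \frac{5100326400}{55693}$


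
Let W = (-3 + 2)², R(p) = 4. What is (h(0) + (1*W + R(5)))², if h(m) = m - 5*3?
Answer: 100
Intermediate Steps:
h(m) = -15 + m (h(m) = m - 15 = -15 + m)
W = 1 (W = (-1)² = 1)
(h(0) + (1*W + R(5)))² = ((-15 + 0) + (1*1 + 4))² = (-15 + (1 + 4))² = (-15 + 5)² = (-10)² = 100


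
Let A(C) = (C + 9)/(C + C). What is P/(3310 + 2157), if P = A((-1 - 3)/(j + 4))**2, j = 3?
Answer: 3481/349888 ≈ 0.0099489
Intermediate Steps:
A(C) = (9 + C)/(2*C) (A(C) = (9 + C)/((2*C)) = (9 + C)*(1/(2*C)) = (9 + C)/(2*C))
P = 3481/64 (P = ((9 + (-1 - 3)/(3 + 4))/(2*(((-1 - 3)/(3 + 4)))))**2 = ((9 - 4/7)/(2*((-4/7))))**2 = ((9 - 4*1/7)/(2*((-4*1/7))))**2 = ((9 - 4/7)/(2*(-4/7)))**2 = ((1/2)*(-7/4)*(59/7))**2 = (-59/8)**2 = 3481/64 ≈ 54.391)
P/(3310 + 2157) = 3481/(64*(3310 + 2157)) = (3481/64)/5467 = (3481/64)*(1/5467) = 3481/349888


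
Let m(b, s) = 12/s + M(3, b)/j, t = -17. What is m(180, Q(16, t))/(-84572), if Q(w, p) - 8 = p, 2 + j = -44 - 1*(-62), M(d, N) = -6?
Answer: 41/2029728 ≈ 2.0200e-5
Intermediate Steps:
j = 16 (j = -2 + (-44 - 1*(-62)) = -2 + (-44 + 62) = -2 + 18 = 16)
Q(w, p) = 8 + p
m(b, s) = -3/8 + 12/s (m(b, s) = 12/s - 6/16 = 12/s - 6*1/16 = 12/s - 3/8 = -3/8 + 12/s)
m(180, Q(16, t))/(-84572) = (-3/8 + 12/(8 - 17))/(-84572) = (-3/8 + 12/(-9))*(-1/84572) = (-3/8 + 12*(-1/9))*(-1/84572) = (-3/8 - 4/3)*(-1/84572) = -41/24*(-1/84572) = 41/2029728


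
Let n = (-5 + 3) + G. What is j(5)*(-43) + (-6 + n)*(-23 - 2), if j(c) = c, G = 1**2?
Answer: -40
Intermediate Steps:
G = 1
n = -1 (n = (-5 + 3) + 1 = -2 + 1 = -1)
j(5)*(-43) + (-6 + n)*(-23 - 2) = 5*(-43) + (-6 - 1)*(-23 - 2) = -215 - 7*(-25) = -215 + 175 = -40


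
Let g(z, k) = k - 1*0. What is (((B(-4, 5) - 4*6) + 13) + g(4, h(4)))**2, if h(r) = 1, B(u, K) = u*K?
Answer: 900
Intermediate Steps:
B(u, K) = K*u
g(z, k) = k (g(z, k) = k + 0 = k)
(((B(-4, 5) - 4*6) + 13) + g(4, h(4)))**2 = (((5*(-4) - 4*6) + 13) + 1)**2 = (((-20 - 24) + 13) + 1)**2 = ((-44 + 13) + 1)**2 = (-31 + 1)**2 = (-30)**2 = 900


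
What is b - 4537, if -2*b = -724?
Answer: -4175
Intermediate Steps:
b = 362 (b = -1/2*(-724) = 362)
b - 4537 = 362 - 4537 = -4175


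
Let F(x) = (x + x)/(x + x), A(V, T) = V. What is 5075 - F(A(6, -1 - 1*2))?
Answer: 5074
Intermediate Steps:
F(x) = 1 (F(x) = (2*x)/((2*x)) = (2*x)*(1/(2*x)) = 1)
5075 - F(A(6, -1 - 1*2)) = 5075 - 1*1 = 5075 - 1 = 5074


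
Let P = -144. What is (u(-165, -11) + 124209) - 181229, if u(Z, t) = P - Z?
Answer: -56999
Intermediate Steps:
u(Z, t) = -144 - Z
(u(-165, -11) + 124209) - 181229 = ((-144 - 1*(-165)) + 124209) - 181229 = ((-144 + 165) + 124209) - 181229 = (21 + 124209) - 181229 = 124230 - 181229 = -56999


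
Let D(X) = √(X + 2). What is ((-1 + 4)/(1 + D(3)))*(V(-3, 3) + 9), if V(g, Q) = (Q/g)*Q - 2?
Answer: -3 + 3*√5 ≈ 3.7082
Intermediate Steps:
D(X) = √(2 + X)
V(g, Q) = -2 + Q²/g (V(g, Q) = Q²/g - 2 = -2 + Q²/g)
((-1 + 4)/(1 + D(3)))*(V(-3, 3) + 9) = ((-1 + 4)/(1 + √(2 + 3)))*((-2 + 3²/(-3)) + 9) = (3/(1 + √5))*((-2 + 9*(-⅓)) + 9) = (3/(1 + √5))*((-2 - 3) + 9) = (3/(1 + √5))*(-5 + 9) = (3/(1 + √5))*4 = 12/(1 + √5)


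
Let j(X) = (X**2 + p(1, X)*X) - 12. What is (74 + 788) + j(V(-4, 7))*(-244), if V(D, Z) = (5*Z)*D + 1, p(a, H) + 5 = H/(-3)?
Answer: -9926018/3 ≈ -3.3087e+6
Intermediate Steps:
p(a, H) = -5 - H/3 (p(a, H) = -5 + H/(-3) = -5 + H*(-1/3) = -5 - H/3)
V(D, Z) = 1 + 5*D*Z (V(D, Z) = 5*D*Z + 1 = 1 + 5*D*Z)
j(X) = -12 + X**2 + X*(-5 - X/3) (j(X) = (X**2 + (-5 - X/3)*X) - 12 = (X**2 + X*(-5 - X/3)) - 12 = -12 + X**2 + X*(-5 - X/3))
(74 + 788) + j(V(-4, 7))*(-244) = (74 + 788) + (-12 - 5*(1 + 5*(-4)*7) + 2*(1 + 5*(-4)*7)**2/3)*(-244) = 862 + (-12 - 5*(1 - 140) + 2*(1 - 140)**2/3)*(-244) = 862 + (-12 - 5*(-139) + (2/3)*(-139)**2)*(-244) = 862 + (-12 + 695 + (2/3)*19321)*(-244) = 862 + (-12 + 695 + 38642/3)*(-244) = 862 + (40691/3)*(-244) = 862 - 9928604/3 = -9926018/3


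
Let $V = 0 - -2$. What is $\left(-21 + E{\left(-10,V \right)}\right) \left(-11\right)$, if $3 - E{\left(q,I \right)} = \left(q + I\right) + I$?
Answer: $132$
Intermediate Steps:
$V = 2$ ($V = 0 + 2 = 2$)
$E{\left(q,I \right)} = 3 - q - 2 I$ ($E{\left(q,I \right)} = 3 - \left(\left(q + I\right) + I\right) = 3 - \left(\left(I + q\right) + I\right) = 3 - \left(q + 2 I\right) = 3 - q - 2 I$)
$\left(-21 + E{\left(-10,V \right)}\right) \left(-11\right) = \left(-21 - -9\right) \left(-11\right) = \left(-21 + \left(3 + 10 - 4\right)\right) \left(-11\right) = \left(-21 + 9\right) \left(-11\right) = \left(-12\right) \left(-11\right) = 132$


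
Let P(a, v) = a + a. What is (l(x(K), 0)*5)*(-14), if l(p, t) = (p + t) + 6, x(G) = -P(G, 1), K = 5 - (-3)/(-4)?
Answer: 175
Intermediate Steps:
P(a, v) = 2*a
K = 17/4 (K = 5 - (-3)*(-1)/4 = 5 - 1*3/4 = 5 - 3/4 = 17/4 ≈ 4.2500)
x(G) = -2*G
l(p, t) = 6 + p + t
(l(x(K), 0)*5)*(-14) = ((6 - 2*17/4 + 0)*5)*(-14) = ((6 - 17/2 + 0)*5)*(-14) = -5/2*5*(-14) = -25/2*(-14) = 175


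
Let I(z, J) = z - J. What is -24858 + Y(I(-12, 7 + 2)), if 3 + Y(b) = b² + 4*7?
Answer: -24392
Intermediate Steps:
Y(b) = 25 + b² (Y(b) = -3 + (b² + 4*7) = -3 + (b² + 28) = -3 + (28 + b²) = 25 + b²)
-24858 + Y(I(-12, 7 + 2)) = -24858 + (25 + (-12 - (7 + 2))²) = -24858 + (25 + (-12 - 1*9)²) = -24858 + (25 + (-12 - 9)²) = -24858 + (25 + (-21)²) = -24858 + (25 + 441) = -24858 + 466 = -24392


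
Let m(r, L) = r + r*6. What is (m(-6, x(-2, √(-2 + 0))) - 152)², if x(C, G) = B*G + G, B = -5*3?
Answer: 37636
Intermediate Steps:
B = -15
x(C, G) = -14*G (x(C, G) = -15*G + G = -14*G)
m(r, L) = 7*r (m(r, L) = r + 6*r = 7*r)
(m(-6, x(-2, √(-2 + 0))) - 152)² = (7*(-6) - 152)² = (-42 - 152)² = (-194)² = 37636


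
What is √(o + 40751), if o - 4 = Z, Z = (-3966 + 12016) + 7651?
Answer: 2*√14114 ≈ 237.60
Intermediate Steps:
Z = 15701 (Z = 8050 + 7651 = 15701)
o = 15705 (o = 4 + 15701 = 15705)
√(o + 40751) = √(15705 + 40751) = √56456 = 2*√14114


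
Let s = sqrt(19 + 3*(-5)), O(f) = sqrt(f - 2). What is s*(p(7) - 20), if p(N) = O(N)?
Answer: -40 + 2*sqrt(5) ≈ -35.528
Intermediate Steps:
O(f) = sqrt(-2 + f)
p(N) = sqrt(-2 + N)
s = 2 (s = sqrt(19 - 15) = sqrt(4) = 2)
s*(p(7) - 20) = 2*(sqrt(-2 + 7) - 20) = 2*(sqrt(5) - 20) = 2*(-20 + sqrt(5)) = -40 + 2*sqrt(5)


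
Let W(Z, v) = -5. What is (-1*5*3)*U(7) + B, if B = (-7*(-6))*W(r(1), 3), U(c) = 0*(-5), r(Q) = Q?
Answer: -210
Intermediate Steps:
U(c) = 0
B = -210 (B = -7*(-6)*(-5) = 42*(-5) = -210)
(-1*5*3)*U(7) + B = (-1*5*3)*0 - 210 = -5*3*0 - 210 = -15*0 - 210 = 0 - 210 = -210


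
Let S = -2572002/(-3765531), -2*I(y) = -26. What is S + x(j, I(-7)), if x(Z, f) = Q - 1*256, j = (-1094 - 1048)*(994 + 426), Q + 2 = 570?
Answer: 392472558/1255177 ≈ 312.68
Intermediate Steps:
I(y) = 13 (I(y) = -1/2*(-26) = 13)
Q = 568 (Q = -2 + 570 = 568)
j = -3041640 (j = -2142*1420 = -3041640)
S = 857334/1255177 (S = -2572002*(-1/3765531) = 857334/1255177 ≈ 0.68304)
x(Z, f) = 312 (x(Z, f) = 568 - 1*256 = 568 - 256 = 312)
S + x(j, I(-7)) = 857334/1255177 + 312 = 392472558/1255177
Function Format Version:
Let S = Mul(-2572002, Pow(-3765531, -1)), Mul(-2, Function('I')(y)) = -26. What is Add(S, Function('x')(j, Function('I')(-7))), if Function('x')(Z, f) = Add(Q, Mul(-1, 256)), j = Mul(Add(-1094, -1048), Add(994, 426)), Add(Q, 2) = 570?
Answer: Rational(392472558, 1255177) ≈ 312.68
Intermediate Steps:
Function('I')(y) = 13 (Function('I')(y) = Mul(Rational(-1, 2), -26) = 13)
Q = 568 (Q = Add(-2, 570) = 568)
j = -3041640 (j = Mul(-2142, 1420) = -3041640)
S = Rational(857334, 1255177) (S = Mul(-2572002, Rational(-1, 3765531)) = Rational(857334, 1255177) ≈ 0.68304)
Function('x')(Z, f) = 312 (Function('x')(Z, f) = Add(568, Mul(-1, 256)) = Add(568, -256) = 312)
Add(S, Function('x')(j, Function('I')(-7))) = Add(Rational(857334, 1255177), 312) = Rational(392472558, 1255177)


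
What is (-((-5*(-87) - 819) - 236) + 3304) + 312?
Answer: 4236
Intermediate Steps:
(-((-5*(-87) - 819) - 236) + 3304) + 312 = (-((435 - 819) - 236) + 3304) + 312 = (-(-384 - 236) + 3304) + 312 = (-1*(-620) + 3304) + 312 = (620 + 3304) + 312 = 3924 + 312 = 4236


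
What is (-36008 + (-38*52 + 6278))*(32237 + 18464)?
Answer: -1607525906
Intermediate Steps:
(-36008 + (-38*52 + 6278))*(32237 + 18464) = (-36008 + (-1976 + 6278))*50701 = (-36008 + 4302)*50701 = -31706*50701 = -1607525906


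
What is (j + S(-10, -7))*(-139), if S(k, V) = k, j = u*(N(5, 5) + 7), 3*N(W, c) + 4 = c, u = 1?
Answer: 1112/3 ≈ 370.67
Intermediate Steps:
N(W, c) = -4/3 + c/3
j = 22/3 (j = 1*((-4/3 + (1/3)*5) + 7) = 1*((-4/3 + 5/3) + 7) = 1*(1/3 + 7) = 1*(22/3) = 22/3 ≈ 7.3333)
(j + S(-10, -7))*(-139) = (22/3 - 10)*(-139) = -8/3*(-139) = 1112/3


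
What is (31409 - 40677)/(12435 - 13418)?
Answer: 9268/983 ≈ 9.4283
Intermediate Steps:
(31409 - 40677)/(12435 - 13418) = -9268/(-983) = -9268*(-1/983) = 9268/983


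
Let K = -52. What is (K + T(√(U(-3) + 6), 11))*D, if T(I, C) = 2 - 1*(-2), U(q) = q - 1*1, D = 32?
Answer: -1536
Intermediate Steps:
U(q) = -1 + q (U(q) = q - 1 = -1 + q)
T(I, C) = 4 (T(I, C) = 2 + 2 = 4)
(K + T(√(U(-3) + 6), 11))*D = (-52 + 4)*32 = -48*32 = -1536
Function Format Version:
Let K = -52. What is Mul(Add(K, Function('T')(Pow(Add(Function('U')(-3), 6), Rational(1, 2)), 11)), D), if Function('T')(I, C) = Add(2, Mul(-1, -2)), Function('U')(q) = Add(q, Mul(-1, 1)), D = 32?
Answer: -1536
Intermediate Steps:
Function('U')(q) = Add(-1, q) (Function('U')(q) = Add(q, -1) = Add(-1, q))
Function('T')(I, C) = 4 (Function('T')(I, C) = Add(2, 2) = 4)
Mul(Add(K, Function('T')(Pow(Add(Function('U')(-3), 6), Rational(1, 2)), 11)), D) = Mul(Add(-52, 4), 32) = Mul(-48, 32) = -1536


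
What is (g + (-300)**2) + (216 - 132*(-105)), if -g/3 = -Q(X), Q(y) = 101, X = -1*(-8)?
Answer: 104379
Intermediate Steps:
X = 8
g = 303 (g = -(-3)*101 = -3*(-101) = 303)
(g + (-300)**2) + (216 - 132*(-105)) = (303 + (-300)**2) + (216 - 132*(-105)) = (303 + 90000) + (216 + 13860) = 90303 + 14076 = 104379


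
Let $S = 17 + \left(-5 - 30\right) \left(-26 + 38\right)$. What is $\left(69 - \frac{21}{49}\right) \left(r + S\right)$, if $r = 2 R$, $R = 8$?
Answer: $- \frac{185760}{7} \approx -26537.0$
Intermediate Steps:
$r = 16$ ($r = 2 \cdot 8 = 16$)
$S = -403$ ($S = 17 - 420 = -403$)
$\left(69 - \frac{21}{49}\right) \left(r + S\right) = \left(69 - \frac{21}{49}\right) \left(16 - 403\right) = \left(69 - 21 \cdot \frac{1}{49}\right) \left(-387\right) = \left(69 - \frac{3}{7}\right) \left(-387\right) = \frac{480}{7} \left(-387\right) = - \frac{185760}{7}$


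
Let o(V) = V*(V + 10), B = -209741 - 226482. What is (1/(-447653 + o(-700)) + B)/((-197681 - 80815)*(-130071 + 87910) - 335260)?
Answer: -3854793595/103755238491203 ≈ -3.7153e-5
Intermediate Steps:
B = -436223
o(V) = V*(10 + V)
(1/(-447653 + o(-700)) + B)/((-197681 - 80815)*(-130071 + 87910) - 335260) = (1/(-447653 - 700*(10 - 700)) - 436223)/((-197681 - 80815)*(-130071 + 87910) - 335260) = (1/(-447653 - 700*(-690)) - 436223)/(-278496*(-42161) - 335260) = (1/(-447653 + 483000) - 436223)/(11741669856 - 335260) = (1/35347 - 436223)/11741334596 = (1/35347 - 436223)*(1/11741334596) = -15419174380/35347*1/11741334596 = -3854793595/103755238491203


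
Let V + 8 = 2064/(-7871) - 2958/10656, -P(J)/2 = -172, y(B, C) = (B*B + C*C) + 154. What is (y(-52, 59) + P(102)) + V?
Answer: 93301584733/13978896 ≈ 6674.5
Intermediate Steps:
y(B, C) = 154 + B² + C² (y(B, C) = (B² + C²) + 154 = 154 + B² + C²)
P(J) = 344 (P(J) = -2*(-172) = 344)
V = -119377235/13978896 (V = -8 + (2064/(-7871) - 2958/10656) = -8 + (2064*(-1/7871) - 2958*1/10656) = -8 + (-2064/7871 - 493/1776) = -8 - 7546067/13978896 = -119377235/13978896 ≈ -8.5398)
(y(-52, 59) + P(102)) + V = ((154 + (-52)² + 59²) + 344) - 119377235/13978896 = ((154 + 2704 + 3481) + 344) - 119377235/13978896 = (6339 + 344) - 119377235/13978896 = 6683 - 119377235/13978896 = 93301584733/13978896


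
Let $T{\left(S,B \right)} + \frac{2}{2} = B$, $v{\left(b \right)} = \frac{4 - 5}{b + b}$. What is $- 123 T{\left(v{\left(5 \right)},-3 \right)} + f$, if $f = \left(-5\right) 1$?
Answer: $487$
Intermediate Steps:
$f = -5$
$v{\left(b \right)} = - \frac{1}{2 b}$
$T{\left(S,B \right)} = -1 + B$
$- 123 T{\left(v{\left(5 \right)},-3 \right)} + f = - 123 \left(-1 - 3\right) - 5 = \left(-123\right) \left(-4\right) - 5 = 492 - 5 = 487$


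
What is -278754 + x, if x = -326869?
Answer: -605623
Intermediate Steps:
-278754 + x = -278754 - 326869 = -605623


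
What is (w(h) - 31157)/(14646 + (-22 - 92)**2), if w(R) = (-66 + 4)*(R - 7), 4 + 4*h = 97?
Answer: -21443/18428 ≈ -1.1636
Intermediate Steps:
h = 93/4 (h = -1 + (1/4)*97 = -1 + 97/4 = 93/4 ≈ 23.250)
w(R) = 434 - 62*R (w(R) = -62*(-7 + R) = 434 - 62*R)
(w(h) - 31157)/(14646 + (-22 - 92)**2) = ((434 - 62*93/4) - 31157)/(14646 + (-22 - 92)**2) = ((434 - 2883/2) - 31157)/(14646 + (-114)**2) = (-2015/2 - 31157)/(14646 + 12996) = -64329/2/27642 = -64329/2*1/27642 = -21443/18428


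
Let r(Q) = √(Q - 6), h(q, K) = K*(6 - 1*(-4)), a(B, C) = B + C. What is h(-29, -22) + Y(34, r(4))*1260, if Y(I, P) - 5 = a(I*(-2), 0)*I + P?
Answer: -2907040 + 1260*I*√2 ≈ -2.907e+6 + 1781.9*I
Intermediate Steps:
h(q, K) = 10*K (h(q, K) = K*(6 + 4) = K*10 = 10*K)
r(Q) = √(-6 + Q)
Y(I, P) = 5 + P - 2*I² (Y(I, P) = 5 + ((I*(-2) + 0)*I + P) = 5 + ((-2*I + 0)*I + P) = 5 + ((-2*I)*I + P) = 5 + (-2*I² + P) = 5 + (P - 2*I²) = 5 + P - 2*I²)
h(-29, -22) + Y(34, r(4))*1260 = 10*(-22) + (5 + √(-6 + 4) - 2*34²)*1260 = -220 + (5 + √(-2) - 2*1156)*1260 = -220 + (5 + I*√2 - 2312)*1260 = -220 + (-2307 + I*√2)*1260 = -220 + (-2906820 + 1260*I*√2) = -2907040 + 1260*I*√2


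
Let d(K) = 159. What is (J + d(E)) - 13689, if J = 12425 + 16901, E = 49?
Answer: 15796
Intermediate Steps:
J = 29326
(J + d(E)) - 13689 = (29326 + 159) - 13689 = 29485 - 13689 = 15796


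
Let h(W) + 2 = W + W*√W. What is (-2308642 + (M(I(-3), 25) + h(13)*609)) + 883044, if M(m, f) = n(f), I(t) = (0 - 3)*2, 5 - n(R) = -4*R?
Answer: -1418794 + 7917*√13 ≈ -1.3902e+6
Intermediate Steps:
n(R) = 5 + 4*R (n(R) = 5 - (-4)*R = 5 + 4*R)
I(t) = -6 (I(t) = -3*2 = -6)
M(m, f) = 5 + 4*f
h(W) = -2 + W + W^(3/2) (h(W) = -2 + (W + W*√W) = -2 + (W + W^(3/2)) = -2 + W + W^(3/2))
(-2308642 + (M(I(-3), 25) + h(13)*609)) + 883044 = (-2308642 + ((5 + 4*25) + (-2 + 13 + 13^(3/2))*609)) + 883044 = (-2308642 + ((5 + 100) + (-2 + 13 + 13*√13)*609)) + 883044 = (-2308642 + (105 + (11 + 13*√13)*609)) + 883044 = (-2308642 + (105 + (6699 + 7917*√13))) + 883044 = (-2308642 + (6804 + 7917*√13)) + 883044 = (-2301838 + 7917*√13) + 883044 = -1418794 + 7917*√13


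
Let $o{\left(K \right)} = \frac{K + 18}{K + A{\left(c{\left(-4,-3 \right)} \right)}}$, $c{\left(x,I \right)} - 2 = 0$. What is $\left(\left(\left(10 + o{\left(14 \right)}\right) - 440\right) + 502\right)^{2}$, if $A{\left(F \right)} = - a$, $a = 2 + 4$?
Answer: $5776$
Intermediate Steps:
$a = 6$
$c{\left(x,I \right)} = 2$ ($c{\left(x,I \right)} = 2 + 0 = 2$)
$A{\left(F \right)} = -6$ ($A{\left(F \right)} = \left(-1\right) 6 = -6$)
$o{\left(K \right)} = \frac{18 + K}{-6 + K}$ ($o{\left(K \right)} = \frac{K + 18}{K - 6} = \frac{18 + K}{-6 + K}$)
$\left(\left(\left(10 + o{\left(14 \right)}\right) - 440\right) + 502\right)^{2} = \left(\left(\left(10 + \frac{18 + 14}{-6 + 14}\right) - 440\right) + 502\right)^{2} = \left(\left(\left(10 + \frac{1}{8} \cdot 32\right) - 440\right) + 502\right)^{2} = \left(\left(\left(10 + 4\right) - 440\right) + 502\right)^{2} = \left(\left(14 - 440\right) + 502\right)^{2} = \left(-426 + 502\right)^{2} = 76^{2} = 5776$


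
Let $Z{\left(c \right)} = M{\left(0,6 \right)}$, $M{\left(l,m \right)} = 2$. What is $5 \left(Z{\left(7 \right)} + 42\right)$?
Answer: $220$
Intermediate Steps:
$Z{\left(c \right)} = 2$
$5 \left(Z{\left(7 \right)} + 42\right) = 5 \left(2 + 42\right) = 5 \cdot 44 = 220$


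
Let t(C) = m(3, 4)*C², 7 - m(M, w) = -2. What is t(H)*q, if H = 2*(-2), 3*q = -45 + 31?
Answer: -672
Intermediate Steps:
q = -14/3 (q = (-45 + 31)/3 = (⅓)*(-14) = -14/3 ≈ -4.6667)
m(M, w) = 9 (m(M, w) = 7 - 1*(-2) = 7 + 2 = 9)
H = -4
t(C) = 9*C²
t(H)*q = (9*(-4)²)*(-14/3) = (9*16)*(-14/3) = 144*(-14/3) = -672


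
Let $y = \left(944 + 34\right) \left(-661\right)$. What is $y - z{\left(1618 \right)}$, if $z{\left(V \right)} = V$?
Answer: $-648076$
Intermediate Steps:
$y = -646458$ ($y = 978 \left(-661\right) = -646458$)
$y - z{\left(1618 \right)} = -646458 - 1618 = -648076$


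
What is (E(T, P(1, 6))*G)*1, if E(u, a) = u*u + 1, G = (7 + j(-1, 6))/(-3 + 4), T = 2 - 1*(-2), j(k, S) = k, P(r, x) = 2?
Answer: 102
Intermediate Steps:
T = 4 (T = 2 + 2 = 4)
G = 6 (G = (7 - 1)/(-3 + 4) = 6/1 = 6*1 = 6)
E(u, a) = 1 + u**2 (E(u, a) = u**2 + 1 = 1 + u**2)
(E(T, P(1, 6))*G)*1 = ((1 + 4**2)*6)*1 = ((1 + 16)*6)*1 = (17*6)*1 = 102*1 = 102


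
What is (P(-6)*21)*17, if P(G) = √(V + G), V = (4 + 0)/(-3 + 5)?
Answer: 714*I ≈ 714.0*I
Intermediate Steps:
V = 2 (V = 4/2 = 4*(½) = 2)
P(G) = √(2 + G)
(P(-6)*21)*17 = (√(2 - 6)*21)*17 = (√(-4)*21)*17 = ((2*I)*21)*17 = (42*I)*17 = 714*I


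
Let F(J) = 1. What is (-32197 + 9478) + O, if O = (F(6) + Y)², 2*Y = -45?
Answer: -89027/4 ≈ -22257.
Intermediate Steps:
Y = -45/2 (Y = (½)*(-45) = -45/2 ≈ -22.500)
O = 1849/4 (O = (1 - 45/2)² = (-43/2)² = 1849/4 ≈ 462.25)
(-32197 + 9478) + O = (-32197 + 9478) + 1849/4 = -22719 + 1849/4 = -89027/4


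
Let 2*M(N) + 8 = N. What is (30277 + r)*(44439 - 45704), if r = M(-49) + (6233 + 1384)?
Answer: -95799715/2 ≈ -4.7900e+7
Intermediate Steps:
M(N) = -4 + N/2
r = 15177/2 (r = (-4 + (½)*(-49)) + (6233 + 1384) = (-4 - 49/2) + 7617 = -57/2 + 7617 = 15177/2 ≈ 7588.5)
(30277 + r)*(44439 - 45704) = (30277 + 15177/2)*(44439 - 45704) = (75731/2)*(-1265) = -95799715/2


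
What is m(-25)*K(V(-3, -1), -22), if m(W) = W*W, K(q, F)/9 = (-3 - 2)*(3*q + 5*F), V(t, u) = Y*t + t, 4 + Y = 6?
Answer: 3853125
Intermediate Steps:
Y = 2 (Y = -4 + 6 = 2)
V(t, u) = 3*t (V(t, u) = 2*t + t = 3*t)
K(q, F) = -225*F - 135*q (K(q, F) = 9*((-3 - 2)*(3*q + 5*F)) = 9*(-5*(3*q + 5*F)) = 9*(-25*F - 15*q) = -225*F - 135*q)
m(W) = W²
m(-25)*K(V(-3, -1), -22) = (-25)²*(-225*(-22) - 405*(-3)) = 625*(4950 - 135*(-9)) = 625*(4950 + 1215) = 625*6165 = 3853125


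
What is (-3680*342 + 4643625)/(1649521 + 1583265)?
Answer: 3385065/3232786 ≈ 1.0471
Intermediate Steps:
(-3680*342 + 4643625)/(1649521 + 1583265) = (-1258560 + 4643625)/3232786 = 3385065*(1/3232786) = 3385065/3232786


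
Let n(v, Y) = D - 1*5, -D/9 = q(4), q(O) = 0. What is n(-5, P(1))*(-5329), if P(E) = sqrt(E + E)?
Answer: 26645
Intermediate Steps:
D = 0 (D = -9*0 = 0)
P(E) = sqrt(2)*sqrt(E) (P(E) = sqrt(2*E) = sqrt(2)*sqrt(E))
n(v, Y) = -5 (n(v, Y) = 0 - 1*5 = 0 - 5 = -5)
n(-5, P(1))*(-5329) = -5*(-5329) = 26645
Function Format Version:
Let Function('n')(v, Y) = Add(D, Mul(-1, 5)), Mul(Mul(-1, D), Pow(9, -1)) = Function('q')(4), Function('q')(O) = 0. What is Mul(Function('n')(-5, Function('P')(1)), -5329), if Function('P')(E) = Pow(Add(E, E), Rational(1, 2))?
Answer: 26645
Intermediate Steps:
D = 0 (D = Mul(-9, 0) = 0)
Function('P')(E) = Mul(Pow(2, Rational(1, 2)), Pow(E, Rational(1, 2))) (Function('P')(E) = Pow(Mul(2, E), Rational(1, 2)) = Mul(Pow(2, Rational(1, 2)), Pow(E, Rational(1, 2))))
Function('n')(v, Y) = -5 (Function('n')(v, Y) = Add(0, Mul(-1, 5)) = Add(0, -5) = -5)
Mul(Function('n')(-5, Function('P')(1)), -5329) = Mul(-5, -5329) = 26645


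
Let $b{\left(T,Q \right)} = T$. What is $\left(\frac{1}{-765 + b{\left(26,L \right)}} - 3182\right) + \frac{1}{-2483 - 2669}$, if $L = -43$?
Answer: $- \frac{12114923587}{3807328} \approx -3182.0$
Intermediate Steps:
$\left(\frac{1}{-765 + b{\left(26,L \right)}} - 3182\right) + \frac{1}{-2483 - 2669} = \left(\frac{1}{-765 + 26} - 3182\right) + \frac{1}{-2483 - 2669} = \left(\frac{1}{-739} - 3182\right) + \frac{1}{-5152} = \left(- \frac{1}{739} - 3182\right) - \frac{1}{5152} = - \frac{2351499}{739} - \frac{1}{5152} = - \frac{12114923587}{3807328}$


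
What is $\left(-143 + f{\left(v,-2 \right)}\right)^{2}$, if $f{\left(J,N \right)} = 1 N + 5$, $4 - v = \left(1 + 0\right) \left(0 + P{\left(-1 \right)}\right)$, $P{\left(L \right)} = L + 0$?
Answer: $19600$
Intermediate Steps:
$P{\left(L \right)} = L$
$v = 5$ ($v = 4 - \left(1 + 0\right) \left(0 - 1\right) = 4 - 1 \left(-1\right) = 4 - -1 = 4 + 1 = 5$)
$f{\left(J,N \right)} = 5 + N$ ($f{\left(J,N \right)} = N + 5 = 5 + N$)
$\left(-143 + f{\left(v,-2 \right)}\right)^{2} = \left(-143 + \left(5 - 2\right)\right)^{2} = \left(-143 + 3\right)^{2} = \left(-140\right)^{2} = 19600$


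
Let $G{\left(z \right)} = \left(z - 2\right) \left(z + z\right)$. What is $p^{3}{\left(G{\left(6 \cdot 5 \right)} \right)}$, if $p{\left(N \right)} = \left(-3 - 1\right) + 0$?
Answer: $-64$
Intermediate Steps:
$G{\left(z \right)} = 2 z \left(-2 + z\right)$ ($G{\left(z \right)} = \left(-2 + z\right) 2 z = 2 z \left(-2 + z\right)$)
$p{\left(N \right)} = -4$ ($p{\left(N \right)} = -4 + 0 = -4$)
$p^{3}{\left(G{\left(6 \cdot 5 \right)} \right)} = \left(-4\right)^{3} = -64$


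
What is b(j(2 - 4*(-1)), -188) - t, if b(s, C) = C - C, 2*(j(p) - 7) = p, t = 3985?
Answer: -3985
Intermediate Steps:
j(p) = 7 + p/2
b(s, C) = 0
b(j(2 - 4*(-1)), -188) - t = 0 - 1*3985 = 0 - 3985 = -3985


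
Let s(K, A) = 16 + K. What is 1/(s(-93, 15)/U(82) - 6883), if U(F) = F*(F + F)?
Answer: -13448/92562661 ≈ -0.00014529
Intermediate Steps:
U(F) = 2*F**2 (U(F) = F*(2*F) = 2*F**2)
1/(s(-93, 15)/U(82) - 6883) = 1/((16 - 93)/((2*82**2)) - 6883) = 1/(-77/(2*6724) - 6883) = 1/(-77/13448 - 6883) = 1/(-92562661/13448) = -13448/92562661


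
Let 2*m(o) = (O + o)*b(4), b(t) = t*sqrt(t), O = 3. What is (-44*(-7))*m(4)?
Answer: 8624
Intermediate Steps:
b(t) = t**(3/2)
m(o) = 12 + 4*o (m(o) = ((3 + o)*4**(3/2))/2 = ((3 + o)*8)/2 = (24 + 8*o)/2 = 12 + 4*o)
(-44*(-7))*m(4) = (-44*(-7))*(12 + 4*4) = 308*(12 + 16) = 308*28 = 8624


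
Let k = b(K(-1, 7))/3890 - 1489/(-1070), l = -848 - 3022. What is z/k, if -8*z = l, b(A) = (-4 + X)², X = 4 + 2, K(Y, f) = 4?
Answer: 402702525/1159298 ≈ 347.37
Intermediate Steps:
X = 6
b(A) = 4 (b(A) = (-4 + 6)² = 2² = 4)
l = -3870
k = 579649/416230 (k = 4/3890 - 1489/(-1070) = 4*(1/3890) - 1489*(-1/1070) = 2/1945 + 1489/1070 = 579649/416230 ≈ 1.3926)
z = 1935/4 (z = -⅛*(-3870) = 1935/4 ≈ 483.75)
z/k = 1935/(4*(579649/416230)) = (1935/4)*(416230/579649) = 402702525/1159298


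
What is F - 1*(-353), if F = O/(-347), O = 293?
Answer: 122198/347 ≈ 352.16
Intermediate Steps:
F = -293/347 (F = 293/(-347) = 293*(-1/347) = -293/347 ≈ -0.84438)
F - 1*(-353) = -293/347 - 1*(-353) = -293/347 + 353 = 122198/347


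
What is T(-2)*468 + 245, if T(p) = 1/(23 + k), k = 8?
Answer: 8063/31 ≈ 260.10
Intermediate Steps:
T(p) = 1/31 (T(p) = 1/(23 + 8) = 1/31)
T(-2)*468 + 245 = (1/31)*468 + 245 = 468/31 + 245 = 8063/31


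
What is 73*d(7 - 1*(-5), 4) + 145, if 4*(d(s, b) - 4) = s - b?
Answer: 583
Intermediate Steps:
d(s, b) = 4 - b/4 + s/4 (d(s, b) = 4 + (s - b)/4 = 4 + (-b/4 + s/4) = 4 - b/4 + s/4)
73*d(7 - 1*(-5), 4) + 145 = 73*(4 - 1/4*4 + (7 - 1*(-5))/4) + 145 = 73*(4 - 1 + (7 + 5)/4) + 145 = 73*(4 - 1 + (1/4)*12) + 145 = 73*(4 - 1 + 3) + 145 = 73*6 + 145 = 438 + 145 = 583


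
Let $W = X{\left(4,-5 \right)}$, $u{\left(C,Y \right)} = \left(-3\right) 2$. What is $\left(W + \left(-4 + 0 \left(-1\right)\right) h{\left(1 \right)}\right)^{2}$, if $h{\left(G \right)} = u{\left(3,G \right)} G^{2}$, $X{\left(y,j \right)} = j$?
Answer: $361$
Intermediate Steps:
$u{\left(C,Y \right)} = -6$
$W = -5$
$h{\left(G \right)} = - 6 G^{2}$
$\left(W + \left(-4 + 0 \left(-1\right)\right) h{\left(1 \right)}\right)^{2} = \left(-5 + \left(-4 + 0 \left(-1\right)\right) \left(- 6 \cdot 1^{2}\right)\right)^{2} = \left(-5 + \left(-4 + 0\right) \left(\left(-6\right) 1\right)\right)^{2} = \left(-5 - -24\right)^{2} = \left(-5 + 24\right)^{2} = 19^{2} = 361$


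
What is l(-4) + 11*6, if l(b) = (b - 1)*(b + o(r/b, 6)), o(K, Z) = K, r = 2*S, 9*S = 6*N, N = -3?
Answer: 81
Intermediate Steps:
S = -2 (S = (6*(-3))/9 = (⅑)*(-18) = -2)
r = -4 (r = 2*(-2) = -4)
l(b) = (-1 + b)*(b - 4/b) (l(b) = (b - 1)*(b - 4/b) = (-1 + b)*(b - 4/b))
l(-4) + 11*6 = (-4 + (-4)² - 1*(-4) + 4/(-4)) + 11*6 = (-4 + 16 + 4 + 4*(-¼)) + 66 = (-4 + 16 + 4 - 1) + 66 = 15 + 66 = 81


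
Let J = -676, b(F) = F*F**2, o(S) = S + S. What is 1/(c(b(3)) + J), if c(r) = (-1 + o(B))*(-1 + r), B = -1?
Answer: -1/754 ≈ -0.0013263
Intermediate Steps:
o(S) = 2*S
b(F) = F**3
c(r) = 3 - 3*r (c(r) = (-1 + 2*(-1))*(-1 + r) = (-1 - 2)*(-1 + r) = -3*(-1 + r) = 3 - 3*r)
1/(c(b(3)) + J) = 1/((3 - 3*3**3) - 676) = 1/((3 - 3*27) - 676) = 1/((3 - 81) - 676) = 1/(-78 - 676) = 1/(-754) = -1/754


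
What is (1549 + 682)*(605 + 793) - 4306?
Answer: 3114632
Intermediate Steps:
(1549 + 682)*(605 + 793) - 4306 = 2231*1398 - 4306 = 3118938 - 4306 = 3114632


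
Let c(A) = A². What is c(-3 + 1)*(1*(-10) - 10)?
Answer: -80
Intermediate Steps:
c(-3 + 1)*(1*(-10) - 10) = (-3 + 1)²*(1*(-10) - 10) = (-2)²*(-10 - 10) = 4*(-20) = -80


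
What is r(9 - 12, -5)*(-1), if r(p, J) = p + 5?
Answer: -2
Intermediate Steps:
r(p, J) = 5 + p
r(9 - 12, -5)*(-1) = (5 + (9 - 12))*(-1) = (5 - 3)*(-1) = 2*(-1) = -2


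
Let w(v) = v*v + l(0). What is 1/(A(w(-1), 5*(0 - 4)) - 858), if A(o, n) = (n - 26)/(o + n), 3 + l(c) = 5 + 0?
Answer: -17/14540 ≈ -0.0011692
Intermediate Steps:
l(c) = 2 (l(c) = -3 + (5 + 0) = -3 + 5 = 2)
w(v) = 2 + v² (w(v) = v*v + 2 = v² + 2 = 2 + v²)
A(o, n) = (-26 + n)/(n + o)
1/(A(w(-1), 5*(0 - 4)) - 858) = 1/((-26 + 5*(0 - 4))/(5*(0 - 4) + (2 + (-1)²)) - 858) = 1/((-26 + 5*(-4))/(5*(-4) + (2 + 1)) - 858) = 1/((-26 - 20)/(-20 + 3) - 858) = 1/(-46/(-17) - 858) = 1/(-1/17*(-46) - 858) = 1/(46/17 - 858) = 1/(-14540/17) = -17/14540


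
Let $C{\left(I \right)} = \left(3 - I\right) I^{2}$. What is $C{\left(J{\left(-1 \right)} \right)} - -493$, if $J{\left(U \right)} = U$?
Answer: $497$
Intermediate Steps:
$C{\left(I \right)} = I^{2} \left(3 - I\right)$
$C{\left(J{\left(-1 \right)} \right)} - -493 = \left(-1\right)^{2} \left(3 - -1\right) - -493 = 1 \left(3 + 1\right) + 493 = 1 \cdot 4 + 493 = 4 + 493 = 497$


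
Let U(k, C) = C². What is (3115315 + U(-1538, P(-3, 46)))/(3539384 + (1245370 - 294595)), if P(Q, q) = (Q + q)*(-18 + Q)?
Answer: 3930724/4490159 ≈ 0.87541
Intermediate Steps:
P(Q, q) = (-18 + Q)*(Q + q)
(3115315 + U(-1538, P(-3, 46)))/(3539384 + (1245370 - 294595)) = (3115315 + ((-3)² - 18*(-3) - 18*46 - 3*46)²)/(3539384 + (1245370 - 294595)) = (3115315 + (9 + 54 - 828 - 138)²)/(3539384 + 950775) = (3115315 + (-903)²)/4490159 = (3115315 + 815409)*(1/4490159) = 3930724*(1/4490159) = 3930724/4490159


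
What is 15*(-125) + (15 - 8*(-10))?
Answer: -1780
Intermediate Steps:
15*(-125) + (15 - 8*(-10)) = -1875 + (15 - 1*(-80)) = -1875 + (15 + 80) = -1875 + 95 = -1780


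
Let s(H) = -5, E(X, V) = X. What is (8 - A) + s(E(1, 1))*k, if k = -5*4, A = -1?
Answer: 109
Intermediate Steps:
k = -20
(8 - A) + s(E(1, 1))*k = (8 - 1*(-1)) - 5*(-20) = (8 + 1) + 100 = 9 + 100 = 109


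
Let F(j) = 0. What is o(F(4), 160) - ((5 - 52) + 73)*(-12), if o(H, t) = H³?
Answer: 312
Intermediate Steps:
o(F(4), 160) - ((5 - 52) + 73)*(-12) = 0³ - ((5 - 52) + 73)*(-12) = 0 - (-47 + 73)*(-12) = 0 - 26*(-12) = 0 - 1*(-312) = 0 + 312 = 312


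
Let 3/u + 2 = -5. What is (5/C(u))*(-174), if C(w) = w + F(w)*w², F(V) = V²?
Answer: 348145/158 ≈ 2203.4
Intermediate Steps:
u = -3/7 (u = 3/(-2 - 5) = 3/(-7) = 3*(-⅐) = -3/7 ≈ -0.42857)
C(w) = w + w⁴ (C(w) = w + w²*w² = w + w⁴)
(5/C(u))*(-174) = (5/(-3/7 + (-3/7)⁴))*(-174) = (5/(-3/7 + 81/2401))*(-174) = (5/(-948/2401))*(-174) = (5*(-2401/948))*(-174) = -12005/948*(-174) = 348145/158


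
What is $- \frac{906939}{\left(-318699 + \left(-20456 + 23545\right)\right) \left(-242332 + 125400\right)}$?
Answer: $- \frac{906939}{36904908520} \approx -2.4575 \cdot 10^{-5}$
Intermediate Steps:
$- \frac{906939}{\left(-318699 + \left(-20456 + 23545\right)\right) \left(-242332 + 125400\right)} = - \frac{906939}{\left(-318699 + 3089\right) \left(-116932\right)} = - \frac{906939}{\left(-315610\right) \left(-116932\right)} = - \frac{906939}{36904908520}$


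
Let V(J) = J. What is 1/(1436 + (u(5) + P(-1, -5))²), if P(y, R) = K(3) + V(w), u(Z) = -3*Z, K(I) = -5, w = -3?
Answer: 1/1965 ≈ 0.00050891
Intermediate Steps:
P(y, R) = -8 (P(y, R) = -5 - 3 = -8)
1/(1436 + (u(5) + P(-1, -5))²) = 1/(1436 + (-3*5 - 8)²) = 1/(1436 + (-15 - 8)²) = 1/(1436 + (-23)²) = 1/(1436 + 529) = 1/1965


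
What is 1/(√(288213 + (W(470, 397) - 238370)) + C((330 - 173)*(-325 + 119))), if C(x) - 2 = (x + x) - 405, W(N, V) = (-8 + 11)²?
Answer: -5917/385115247 - 2*√103/385115247 ≈ -1.5417e-5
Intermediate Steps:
W(N, V) = 9 (W(N, V) = 3² = 9)
C(x) = -403 + 2*x (C(x) = 2 + ((x + x) - 405) = 2 + (2*x - 405) = 2 + (-405 + 2*x) = -403 + 2*x)
1/(√(288213 + (W(470, 397) - 238370)) + C((330 - 173)*(-325 + 119))) = 1/(√(288213 + (9 - 238370)) + (-403 + 2*((330 - 173)*(-325 + 119)))) = 1/(√(288213 - 238361) + (-403 + 2*(157*(-206)))) = 1/(√49852 + (-403 + 2*(-32342))) = 1/(22*√103 + (-403 - 64684)) = 1/(22*√103 - 65087) = 1/(-65087 + 22*√103)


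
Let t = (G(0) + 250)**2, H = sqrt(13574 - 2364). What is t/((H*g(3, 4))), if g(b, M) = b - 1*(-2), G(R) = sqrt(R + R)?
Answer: 1250*sqrt(11210)/1121 ≈ 118.06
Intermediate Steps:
G(R) = sqrt(2)*sqrt(R) (G(R) = sqrt(2*R) = sqrt(2)*sqrt(R))
H = sqrt(11210) ≈ 105.88
g(b, M) = 2 + b (g(b, M) = b + 2 = 2 + b)
t = 62500 (t = (sqrt(2)*sqrt(0) + 250)**2 = (sqrt(2)*0 + 250)**2 = (0 + 250)**2 = 250**2 = 62500)
t/((H*g(3, 4))) = 62500/((sqrt(11210)*(2 + 3))) = 62500/((sqrt(11210)*5)) = 62500/((5*sqrt(11210))) = 62500*(sqrt(11210)/56050) = 1250*sqrt(11210)/1121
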